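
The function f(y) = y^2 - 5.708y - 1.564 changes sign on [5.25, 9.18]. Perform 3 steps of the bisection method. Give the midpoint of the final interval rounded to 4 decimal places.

f(5.250000) = -3.968500, f(9.180000) = 30.308960 (opposite signs)
step 1: m = 7.215000, f(m) = 9.309005 > 0 → root in [5.250000, 7.215000]
step 2: m = 6.232500, f(m) = 1.704946 > 0 → root in [5.250000, 6.232500]
step 3: m = 5.741250, f(m) = -1.373103 < 0 → root in [5.741250, 6.232500]
Midpoint of [5.741250, 6.232500] = 5.986875

5.9869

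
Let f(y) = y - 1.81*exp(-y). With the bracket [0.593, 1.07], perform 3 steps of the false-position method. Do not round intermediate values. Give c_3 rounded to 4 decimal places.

f(0.593000) = -0.407327, f(1.070000) = 0.449155
step 1: c = 0.819852, f(c) = 0.022554 > 0 → new bracket [0.593000, 0.819852]
step 2: c = 0.807951, f(c) = 0.001106 > 0 → new bracket [0.593000, 0.807951]
step 3: c = 0.807369, f(c) = 0.000054 > 0 → new bracket [0.593000, 0.807369]

0.8074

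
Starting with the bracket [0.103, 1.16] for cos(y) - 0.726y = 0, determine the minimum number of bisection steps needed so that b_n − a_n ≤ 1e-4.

Initial width b − a = 1.16 − 0.103 = 1.057000.
After n steps the width is (b−a)/2^n; need (b−a)/2^n ≤ 1e-4.
So n ≥ log₂(1.057000/1e-4) = log₂(10570.0000) ≈ 13.3677.
Hence n = 14.

14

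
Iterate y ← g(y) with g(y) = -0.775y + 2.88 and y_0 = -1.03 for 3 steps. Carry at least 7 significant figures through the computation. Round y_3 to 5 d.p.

2.85725

y_1 = g(-1.030000) = 3.678250
y_2 = g(3.678250) = 0.029356
y_3 = g(0.029356) = 2.857249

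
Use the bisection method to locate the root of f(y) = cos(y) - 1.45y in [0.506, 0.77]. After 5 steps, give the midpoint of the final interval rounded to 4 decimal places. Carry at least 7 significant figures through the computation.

0.5761

f(0.506000) = 0.140990, f(0.770000) = -0.398589 (opposite signs)
step 1: m = 0.638000, f(m) = -0.121811 < 0 → root in [0.506000, 0.638000]
step 2: m = 0.572000, f(m) = 0.011420 > 0 → root in [0.572000, 0.638000]
step 3: m = 0.605000, f(m) = -0.054748 < 0 → root in [0.572000, 0.605000]
step 4: m = 0.588500, f(m) = -0.021551 < 0 → root in [0.572000, 0.588500]
step 5: m = 0.580250, f(m) = -0.005037 < 0 → root in [0.572000, 0.580250]
Midpoint of [0.572000, 0.580250] = 0.576125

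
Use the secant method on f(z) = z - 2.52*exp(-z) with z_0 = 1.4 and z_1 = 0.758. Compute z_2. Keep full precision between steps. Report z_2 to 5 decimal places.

0.98397

f(z_0) = 0.778576, f(z_1) = -0.422879
z_2 = 0.758000 - (-0.422879)·(0.758000 - 1.400000)/(-0.422879 - (0.778576)) = 0.983966; f(z_2) = 0.041926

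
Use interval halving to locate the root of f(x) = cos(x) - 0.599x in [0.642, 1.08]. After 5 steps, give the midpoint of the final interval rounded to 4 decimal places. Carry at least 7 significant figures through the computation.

f(0.642000) = 0.416342, f(1.080000) = -0.175592 (opposite signs)
step 1: m = 0.861000, f(m) = 0.135940 > 0 → root in [0.861000, 1.080000]
step 2: m = 0.970500, f(m) = -0.016442 < 0 → root in [0.861000, 0.970500]
step 3: m = 0.915750, f(m) = 0.060662 > 0 → root in [0.915750, 0.970500]
step 4: m = 0.943125, f(m) = 0.022330 > 0 → root in [0.943125, 0.970500]
step 5: m = 0.956813, f(m) = 0.002998 > 0 → root in [0.956813, 0.970500]
Midpoint of [0.956813, 0.970500] = 0.963656

0.9637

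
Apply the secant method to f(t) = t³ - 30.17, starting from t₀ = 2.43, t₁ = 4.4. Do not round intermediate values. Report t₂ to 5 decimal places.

Secant update: t_(k+1) = t_k − f(t_k)·(t_k − t_(k-1))/(f(t_k) − f(t_(k-1))).
f(t_0) = -15.821093, f(t_1) = 55.014000
t_2 = 4.400000 - (55.014000)·(4.400000 - 2.430000)/(55.014000 - (-15.821093)) = 2.870002; f(t_2) = -6.530058

2.87000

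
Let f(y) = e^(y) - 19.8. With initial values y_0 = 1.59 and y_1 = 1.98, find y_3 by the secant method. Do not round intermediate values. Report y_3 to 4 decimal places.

f(y_0) = -14.896251, f(y_1) = -12.557257
y_2 = 1.980000 - (-12.557257)·(1.980000 - 1.590000)/(-12.557257 - (-14.896251)) = 4.073776; f(y_2) = 38.978507
y_3 = 4.073776 - (38.978507)·(4.073776 - 1.980000)/(38.978507 - (-12.557257)) = 2.490172; f(y_3) = -7.736653

2.4902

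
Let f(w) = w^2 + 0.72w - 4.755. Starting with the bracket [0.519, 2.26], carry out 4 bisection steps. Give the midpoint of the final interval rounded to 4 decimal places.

f(0.519000) = -4.111959, f(2.260000) = 1.979800 (opposite signs)
step 1: m = 1.389500, f(m) = -1.823850 < 0 → root in [1.389500, 2.260000]
step 2: m = 1.824750, f(m) = -0.111467 < 0 → root in [1.824750, 2.260000]
step 3: m = 2.042375, f(m) = 0.886806 > 0 → root in [1.824750, 2.042375]
step 4: m = 1.933562, f(m) = 0.375829 > 0 → root in [1.824750, 1.933562]
Midpoint of [1.824750, 1.933562] = 1.879156

1.8792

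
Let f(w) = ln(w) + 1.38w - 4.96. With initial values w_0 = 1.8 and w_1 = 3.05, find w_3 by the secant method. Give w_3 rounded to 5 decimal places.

2.83820

f(w_0) = -1.888213, f(w_1) = 0.364142
w_2 = 3.050000 - (0.364142)·(3.050000 - 1.800000)/(0.364142 - (-1.888213)) = 2.847911; f(w_2) = 0.016702
w_3 = 2.847911 - (0.016702)·(2.847911 - 3.050000)/(0.016702 - (0.364142)) = 2.838196; f(w_3) = -0.000121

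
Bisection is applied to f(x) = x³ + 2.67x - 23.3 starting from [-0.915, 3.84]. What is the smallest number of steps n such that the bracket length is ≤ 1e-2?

9

Initial width b − a = 3.84 − -0.915 = 4.755000.
After n steps the width is (b−a)/2^n; need (b−a)/2^n ≤ 1e-2.
So n ≥ log₂(4.755000/1e-2) = log₂(475.5000) ≈ 8.8933.
Hence n = 9.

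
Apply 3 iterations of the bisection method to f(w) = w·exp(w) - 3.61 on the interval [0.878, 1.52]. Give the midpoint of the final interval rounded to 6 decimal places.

1.158875

f(0.878000) = -1.497459, f(1.520000) = 3.339782 (opposite signs)
step 1: m = 1.199000, f(m) = 0.366841 > 0 → root in [0.878000, 1.199000]
step 2: m = 1.038500, f(m) = -0.676262 < 0 → root in [1.038500, 1.199000]
step 3: m = 1.118750, f(m) = -0.185478 < 0 → root in [1.118750, 1.199000]
Midpoint of [1.118750, 1.199000] = 1.158875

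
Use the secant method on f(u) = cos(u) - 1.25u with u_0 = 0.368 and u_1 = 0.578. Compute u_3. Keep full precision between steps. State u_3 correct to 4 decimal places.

0.6411

f(u_0) = 0.473049, f(u_1) = 0.115057
u_2 = 0.578000 - (0.115057)·(0.578000 - 0.368000)/(0.115057 - (0.473049)) = 0.645493; f(u_2) = -0.008063
u_3 = 0.645493 - (-0.008063)·(0.645493 - 0.578000)/(-0.008063 - (0.115057)) = 0.641073; f(u_3) = 0.000113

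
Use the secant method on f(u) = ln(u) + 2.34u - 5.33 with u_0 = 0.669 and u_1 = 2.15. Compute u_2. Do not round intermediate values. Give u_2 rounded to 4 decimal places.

2.0009

f(u_0) = -4.166511, f(u_1) = 0.466468
u_2 = 2.150000 - (0.466468)·(2.150000 - 0.669000)/(0.466468 - (-4.166511)) = 2.000887; f(u_2) = 0.045665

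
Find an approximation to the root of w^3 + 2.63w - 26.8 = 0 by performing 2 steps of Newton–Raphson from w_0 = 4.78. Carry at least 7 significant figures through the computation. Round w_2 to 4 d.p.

2.8398

Newton update: w ← w − f(w)/f'(w).
f'(w) = 3w^2 + 2.63
w_0 = 4.780000: f = 94.986752, f' = 71.175200 → w_1 = 4.780000 - (94.986752)/(71.175200) = 3.445452
w_1 = 3.445452: f = 23.162963, f' = 38.243409 → w_2 = 3.445452 - (23.162963)/(38.243409) = 2.839780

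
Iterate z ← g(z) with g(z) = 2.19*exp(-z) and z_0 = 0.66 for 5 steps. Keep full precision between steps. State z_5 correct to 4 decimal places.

1.0417

z_1 = g(0.660000) = 1.131904
z_2 = g(1.131904) = 0.706097
z_3 = g(0.706097) = 1.080912
z_4 = g(1.080912) = 0.743037
z_5 = g(0.743037) = 1.041711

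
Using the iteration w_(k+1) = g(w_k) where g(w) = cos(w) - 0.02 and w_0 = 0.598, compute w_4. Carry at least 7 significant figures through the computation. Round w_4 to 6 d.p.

0.703081

w_1 = g(0.598000) = 0.806463
w_2 = g(0.806463) = 0.672056
w_3 = g(0.672056) = 0.762543
w_4 = g(0.762543) = 0.703081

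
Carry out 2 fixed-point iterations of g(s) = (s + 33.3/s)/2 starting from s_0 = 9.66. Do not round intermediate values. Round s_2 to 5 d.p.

5.81739

s_1 = g(9.660000) = 6.553602
s_2 = g(6.553602) = 5.817389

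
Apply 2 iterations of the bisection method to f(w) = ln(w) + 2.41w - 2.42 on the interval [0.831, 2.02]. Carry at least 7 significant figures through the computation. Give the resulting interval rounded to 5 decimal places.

f(0.831000) = -0.602415, f(2.020000) = 3.151298 (opposite signs)
step 1: m = 1.425500, f(m) = 1.369978 > 0 → root in [0.831000, 1.425500]
step 2: m = 1.128250, f(m) = 0.419750 > 0 → root in [0.831000, 1.128250]

[0.83100, 1.12825]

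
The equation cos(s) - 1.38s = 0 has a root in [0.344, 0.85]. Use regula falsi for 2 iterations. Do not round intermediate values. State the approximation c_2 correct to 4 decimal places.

False-position update: c = (a·f(b) − b·f(a))/(f(b) − f(a)); replace the endpoint whose sign matches f(c).
f(0.344000) = 0.466693, f(0.850000) = -0.513017
step 1: c = 0.585037, f(c) = 0.026340 > 0 → new bracket [0.585037, 0.850000]
step 2: c = 0.597977, f(c) = 0.001268 > 0 → new bracket [0.597977, 0.850000]

0.5980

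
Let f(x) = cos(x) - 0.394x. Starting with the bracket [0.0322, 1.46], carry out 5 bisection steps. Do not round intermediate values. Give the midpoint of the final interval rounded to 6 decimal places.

f(0.032200) = 0.986795, f(1.460000) = -0.464670 (opposite signs)
step 1: m = 0.746100, f(m) = 0.440378 > 0 → root in [0.746100, 1.460000]
step 2: m = 1.103050, f(m) = 0.016274 > 0 → root in [1.103050, 1.460000]
step 3: m = 1.281525, f(m) = -0.219667 < 0 → root in [1.103050, 1.281525]
step 4: m = 1.192287, f(m) = -0.100226 < 0 → root in [1.103050, 1.192287]
step 5: m = 1.147669, f(m) = -0.041567 < 0 → root in [1.103050, 1.147669]
Midpoint of [1.103050, 1.147669] = 1.125359

1.125359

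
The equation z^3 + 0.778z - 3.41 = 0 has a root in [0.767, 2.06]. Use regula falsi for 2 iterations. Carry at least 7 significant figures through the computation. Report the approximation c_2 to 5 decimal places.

f(0.767000) = -2.362056, f(2.060000) = 6.934496
step 1: c = 1.095524, f(c) = -1.242865 < 0 → new bracket [1.095524, 2.060000]
step 2: c = 1.242113, f(c) = -0.527248 < 0 → new bracket [1.242113, 2.060000]

1.24211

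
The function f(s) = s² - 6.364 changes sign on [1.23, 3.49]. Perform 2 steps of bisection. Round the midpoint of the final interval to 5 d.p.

2.64250

f(1.230000) = -4.851100, f(3.490000) = 5.816100 (opposite signs)
step 1: m = 2.360000, f(m) = -0.794400 < 0 → root in [2.360000, 3.490000]
step 2: m = 2.925000, f(m) = 2.191625 > 0 → root in [2.360000, 2.925000]
Midpoint of [2.360000, 2.925000] = 2.642500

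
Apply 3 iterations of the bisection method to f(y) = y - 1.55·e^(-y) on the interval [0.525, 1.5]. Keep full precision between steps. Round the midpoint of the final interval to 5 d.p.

0.70781

f(0.525000) = -0.391911, f(1.500000) = 1.154148 (opposite signs)
step 1: m = 1.012500, f(m) = 0.449370 > 0 → root in [0.525000, 1.012500]
step 2: m = 0.768750, f(m) = 0.050182 > 0 → root in [0.525000, 0.768750]
step 3: m = 0.646875, f(m) = -0.164829 < 0 → root in [0.646875, 0.768750]
Midpoint of [0.646875, 0.768750] = 0.707813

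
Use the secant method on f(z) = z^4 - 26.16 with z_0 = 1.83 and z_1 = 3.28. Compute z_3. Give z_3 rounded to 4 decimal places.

2.1500

f(z_0) = -14.944869, f(z_1) = 89.583171
z_2 = 3.280000 - (89.583171)·(3.280000 - 1.830000)/(89.583171 - (-14.944869)) = 2.037313; f(z_2) = -8.932140
z_3 = 2.037313 - (-8.932140)·(2.037313 - 3.280000)/(-8.932140 - (89.583171)) = 2.149985; f(z_3) = -4.793102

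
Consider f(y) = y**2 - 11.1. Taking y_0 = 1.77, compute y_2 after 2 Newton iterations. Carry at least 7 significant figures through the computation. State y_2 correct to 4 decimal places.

f'(y) = 2y
y_0 = 1.770000: f = -7.967100, f' = 3.540000 → y_1 = 1.770000 - (-7.967100)/(3.540000) = 4.020593
y_1 = 4.020593: f = 5.065170, f' = 8.041186 → y_2 = 4.020593 - (5.065170)/(8.041186) = 3.390690

3.3907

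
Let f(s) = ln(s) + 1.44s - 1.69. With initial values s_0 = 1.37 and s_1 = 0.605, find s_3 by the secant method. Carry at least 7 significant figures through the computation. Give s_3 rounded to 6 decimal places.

1.107603

f(s_0) = 0.597611, f(s_1) = -1.321327
s_2 = 0.605000 - (-1.321327)·(0.605000 - 1.370000)/(-1.321327 - (0.597611)) = 1.131758; f(s_2) = 0.063503
s_3 = 1.131758 - (0.063503)·(1.131758 - 0.605000)/(0.063503 - (-1.321327)) = 1.107603; f(s_3) = 0.007146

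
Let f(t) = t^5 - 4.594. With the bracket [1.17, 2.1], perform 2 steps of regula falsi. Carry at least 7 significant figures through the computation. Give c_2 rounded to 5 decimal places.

False-position update: c = (a·f(b) − b·f(a))/(f(b) − f(a)); replace the endpoint whose sign matches f(c).
f(1.170000) = -2.401552, f(2.100000) = 36.247010
step 1: c = 1.227789, f(c) = -1.803912 < 0 → new bracket [1.227789, 2.100000]
step 2: c = 1.269138, f(c) = -1.301358 < 0 → new bracket [1.269138, 2.100000]

1.26914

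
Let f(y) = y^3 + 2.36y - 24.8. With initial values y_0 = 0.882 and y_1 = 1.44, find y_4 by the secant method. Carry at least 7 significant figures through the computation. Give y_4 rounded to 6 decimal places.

2.399532

f(y_0) = -22.032351, f(y_1) = -18.415616
y_2 = 1.440000 - (-18.415616)·(1.440000 - 0.882000)/(-18.415616 - (-22.032351)) = 4.281213; f(y_2) = 63.773081
y_3 = 4.281213 - (63.773081)·(4.281213 - 1.440000)/(63.773081 - (-18.415616)) = 2.076617; f(y_3) = -10.944116
y_4 = 2.076617 - (-10.944116)·(2.076617 - 4.281213)/(-10.944116 - (63.773081)) = 2.399532; f(y_4) = -5.321185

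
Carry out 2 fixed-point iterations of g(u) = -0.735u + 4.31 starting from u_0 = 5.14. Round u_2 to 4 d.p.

3.9189

u_1 = g(5.140000) = 0.532100
u_2 = g(0.532100) = 3.918906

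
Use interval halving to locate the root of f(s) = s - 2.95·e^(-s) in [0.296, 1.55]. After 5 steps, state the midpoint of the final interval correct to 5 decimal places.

1.06016

f(0.296000) = -1.898173, f(1.550000) = 0.923868 (opposite signs)
step 1: m = 0.923000, f(m) = -0.249110 < 0 → root in [0.923000, 1.550000]
step 2: m = 1.236500, f(m) = 0.379823 > 0 → root in [0.923000, 1.236500]
step 3: m = 1.079750, f(m) = 0.077693 > 0 → root in [0.923000, 1.079750]
step 4: m = 1.001375, f(m) = -0.082378 < 0 → root in [1.001375, 1.079750]
step 5: m = 1.040563, f(m) = -0.001542 < 0 → root in [1.040563, 1.079750]
Midpoint of [1.040563, 1.079750] = 1.060156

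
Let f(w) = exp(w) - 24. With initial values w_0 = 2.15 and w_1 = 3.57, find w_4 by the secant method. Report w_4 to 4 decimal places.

f(w_0) = -15.415142, f(w_1) = 11.516593
w_2 = 3.570000 - (11.516593)·(3.570000 - 2.150000)/(11.516593 - (-15.415142)) = 2.962777; f(w_2) = -4.648359
w_3 = 2.962777 - (-4.648359)·(2.962777 - 3.570000)/(-4.648359 - (11.516593)) = 3.137389; f(w_3) = -0.956381
w_4 = 3.137389 - (-0.956381)·(3.137389 - 2.962777)/(-0.956381 - (-4.648359)) = 3.182621; f(w_4) = 0.109859

3.1826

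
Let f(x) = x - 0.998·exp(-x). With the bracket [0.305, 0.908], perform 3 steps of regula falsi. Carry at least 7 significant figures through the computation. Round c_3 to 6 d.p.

0.566458

f(0.305000) = -0.430649, f(0.908000) = 0.505477
step 1: c = 0.582400, f(c) = 0.024961 > 0 → new bracket [0.305000, 0.582400]
step 2: c = 0.567202, f(c) = 0.001227 > 0 → new bracket [0.305000, 0.567202]
step 3: c = 0.566458, f(c) = 0.000060 > 0 → new bracket [0.305000, 0.566458]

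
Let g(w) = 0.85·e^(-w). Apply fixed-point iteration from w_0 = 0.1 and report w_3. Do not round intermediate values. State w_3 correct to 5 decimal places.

0.57325

w_1 = g(0.100000) = 0.769112
w_2 = g(0.769112) = 0.393911
w_3 = g(0.393911) = 0.573252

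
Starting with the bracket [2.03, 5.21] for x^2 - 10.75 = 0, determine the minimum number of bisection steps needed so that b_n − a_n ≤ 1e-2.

9

Initial width b − a = 5.21 − 2.03 = 3.180000.
After n steps the width is (b−a)/2^n; need (b−a)/2^n ≤ 1e-2.
So n ≥ log₂(3.180000/1e-2) = log₂(318.0000) ≈ 8.3129.
Hence n = 9.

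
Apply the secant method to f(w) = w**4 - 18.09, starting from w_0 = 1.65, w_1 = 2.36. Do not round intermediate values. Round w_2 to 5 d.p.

f(w_0) = -10.677994, f(w_1) = 12.930444
w_2 = 2.360000 - (12.930444)·(2.360000 - 1.650000)/(12.930444 - (-10.677994)) = 1.971130; f(w_2) = -2.994031

1.97113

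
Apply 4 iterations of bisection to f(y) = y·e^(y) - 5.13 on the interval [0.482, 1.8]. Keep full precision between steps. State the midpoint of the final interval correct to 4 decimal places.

1.3469

f(0.482000) = -4.349493, f(1.800000) = 5.759365 (opposite signs)
step 1: m = 1.141000, f(m) = -1.558788 < 0 → root in [1.141000, 1.800000]
step 2: m = 1.470500, f(m) = 1.268749 > 0 → root in [1.141000, 1.470500]
step 3: m = 1.305750, f(m) = -0.311187 < 0 → root in [1.305750, 1.470500]
step 4: m = 1.388125, f(m) = 0.432674 > 0 → root in [1.305750, 1.388125]
Midpoint of [1.305750, 1.388125] = 1.346938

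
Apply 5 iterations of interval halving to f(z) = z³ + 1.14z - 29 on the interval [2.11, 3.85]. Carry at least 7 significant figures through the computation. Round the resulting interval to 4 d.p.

f(2.110000) = -17.200669, f(3.850000) = 32.455625 (opposite signs)
step 1: m = 2.980000, f(m) = 0.860792 > 0 → root in [2.110000, 2.980000]
step 2: m = 2.545000, f(m) = -9.614671 < 0 → root in [2.545000, 2.980000]
step 3: m = 2.762500, f(m) = -4.768990 < 0 → root in [2.762500, 2.980000]
step 4: m = 2.871250, f(m) = -2.055970 < 0 → root in [2.871250, 2.980000]
step 5: m = 2.925625, f(m) = -0.623539 < 0 → root in [2.925625, 2.980000]

[2.9256, 2.9800]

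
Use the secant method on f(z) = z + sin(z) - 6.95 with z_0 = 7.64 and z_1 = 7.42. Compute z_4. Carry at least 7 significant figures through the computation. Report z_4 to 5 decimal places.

6.62018

Secant update: z_(k+1) = z_k − f(z_k)·(z_k − z_(k-1))/(f(z_k) − f(z_(k-1))).
f(z_0) = 1.667193, f(z_1) = 1.377299
z_2 = 7.420000 - (1.377299)·(7.420000 - 7.640000)/(1.377299 - (1.667193)) = 6.374772; f(z_2) = -0.483769
z_3 = 6.374772 - (-0.483769)·(6.374772 - 7.420000)/(-0.483769 - (1.377299)) = 6.646470; f(z_3) = 0.051817
z_4 = 6.646470 - (0.051817)·(6.646470 - 6.374772)/(0.051817 - (-0.483769)) = 6.620184; f(z_4) = 0.000840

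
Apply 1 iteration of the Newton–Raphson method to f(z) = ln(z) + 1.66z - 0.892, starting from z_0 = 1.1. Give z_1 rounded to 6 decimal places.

0.699348

f'(z) = 1/z + 1.66
z_0 = 1.100000: f = 1.029310, f' = 2.569091 → z_1 = 1.100000 - (1.029310)/(2.569091) = 0.699348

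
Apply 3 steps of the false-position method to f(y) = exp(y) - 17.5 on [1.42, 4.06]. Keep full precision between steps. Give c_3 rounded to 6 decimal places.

f(1.420000) = -13.362880, f(4.060000) = 40.474311
step 1: c = 2.075272, f(c) = -9.533287 < 0 → new bracket [2.075272, 4.060000]
step 2: c = 2.453634, f(c) = -5.869463 < 0 → new bracket [2.453634, 4.060000]
step 3: c = 2.657081, f(c) = -3.245378 < 0 → new bracket [2.657081, 4.060000]

2.657081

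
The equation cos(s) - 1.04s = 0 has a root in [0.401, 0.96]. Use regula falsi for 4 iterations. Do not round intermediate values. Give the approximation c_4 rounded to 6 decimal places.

False-position update: c = (a·f(b) − b·f(a))/(f(b) − f(a)); replace the endpoint whose sign matches f(c).
f(0.401000) = 0.503631, f(0.960000) = -0.424880
step 1: c = 0.704206, f(c) = 0.029752 > 0 → new bracket [0.704206, 0.960000]
step 2: c = 0.720945, f(c) = 0.001399 > 0 → new bracket [0.720945, 0.960000]
step 3: c = 0.721730, f(c) = 0.000065 > 0 → new bracket [0.721730, 0.960000]
step 4: c = 0.721766, f(c) = 0.000003 > 0 → new bracket [0.721766, 0.960000]

0.721766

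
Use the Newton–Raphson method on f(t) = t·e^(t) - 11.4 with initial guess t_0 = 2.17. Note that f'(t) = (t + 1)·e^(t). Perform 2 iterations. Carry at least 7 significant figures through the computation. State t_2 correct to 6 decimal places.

1.832441

t_0 = 2.170000: f = 7.605476, f' = 27.763760 → t_1 = 2.170000 - (7.605476)/(27.763760) = 1.896065
t_1 = 1.896065: f = 1.227097, f' = 19.286732 → t_2 = 1.896065 - (1.227097)/(19.286732) = 1.832441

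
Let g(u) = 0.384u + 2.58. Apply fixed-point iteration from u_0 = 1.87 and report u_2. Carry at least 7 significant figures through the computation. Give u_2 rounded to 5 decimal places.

u_1 = g(1.870000) = 3.298080
u_2 = g(3.298080) = 3.846463

3.84646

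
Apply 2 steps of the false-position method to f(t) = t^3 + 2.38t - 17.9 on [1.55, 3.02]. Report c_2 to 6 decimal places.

2.267126

f(1.550000) = -10.487125, f(3.020000) = 16.831208
step 1: c = 2.114312, f(c) = -3.416290 < 0 → new bracket [2.114312, 3.020000]
step 2: c = 2.267126, f(c) = -0.851531 < 0 → new bracket [2.267126, 3.020000]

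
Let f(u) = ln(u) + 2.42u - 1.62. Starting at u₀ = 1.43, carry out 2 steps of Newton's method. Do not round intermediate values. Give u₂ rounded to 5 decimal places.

0.77425

Newton update: u ← u − f(u)/f'(u).
f'(u) = 1/u + 2.42
u_0 = 1.430000: f = 2.198274, f' = 3.119301 → u_1 = 1.430000 - (2.198274)/(3.119301) = 0.725267
u_1 = 0.725267: f = -0.186070, f' = 3.798803 → u_2 = 0.725267 - (-0.186070)/(3.798803) = 0.774248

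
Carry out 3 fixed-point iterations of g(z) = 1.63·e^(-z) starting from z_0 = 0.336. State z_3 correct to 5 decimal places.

0.98026

z_1 = g(0.336000) = 1.164836
z_2 = g(1.164836) = 0.508518
z_3 = g(0.508518) = 0.980260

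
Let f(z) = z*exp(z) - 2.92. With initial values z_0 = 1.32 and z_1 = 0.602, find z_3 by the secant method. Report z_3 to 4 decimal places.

f(z_0) = 2.021316, f(z_1) = -1.820888
z_2 = 0.602000 - (-1.820888)·(0.602000 - 1.320000)/(-1.820888 - (2.021316)) = 0.942273; f(z_2) = -0.502310
z_3 = 0.942273 - (-0.502310)·(0.942273 - 0.602000)/(-0.502310 - (-1.820888)) = 1.071899; f(z_3) = 0.210934

1.0719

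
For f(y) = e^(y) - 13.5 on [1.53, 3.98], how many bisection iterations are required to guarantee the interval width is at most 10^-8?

Initial width b − a = 3.98 − 1.53 = 2.450000.
After n steps the width is (b−a)/2^n; need (b−a)/2^n ≤ 10^-8.
So n ≥ log₂(2.450000/10^-8) = log₂(245000000.0000) ≈ 27.8682.
Hence n = 28.

28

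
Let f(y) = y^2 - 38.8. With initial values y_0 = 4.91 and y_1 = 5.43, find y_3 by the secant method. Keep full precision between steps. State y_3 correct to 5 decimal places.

f(y_0) = -14.691900, f(y_1) = -9.315100
y_2 = 5.430000 - (-9.315100)·(5.430000 - 4.910000)/(-9.315100 - (-14.691900)) = 6.330880; f(y_2) = 1.280043
y_3 = 6.330880 - (1.280043)·(6.330880 - 5.430000)/(1.280043 - (-9.315100)) = 6.222041; f(y_3) = -0.086205

6.22204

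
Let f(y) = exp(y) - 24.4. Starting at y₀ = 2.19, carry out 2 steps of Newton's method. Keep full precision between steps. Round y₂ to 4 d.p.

Newton update: y ← y − f(y)/f'(y).
f'(y) = exp(y)
y_0 = 2.190000: f = -15.464787, f' = 8.935213 → y_1 = 2.190000 - (-15.464787)/(8.935213) = 3.920769
y_1 = 3.920769: f = 26.039201, f' = 50.439201 → y_2 = 3.920769 - (26.039201)/(50.439201) = 3.404519

3.4045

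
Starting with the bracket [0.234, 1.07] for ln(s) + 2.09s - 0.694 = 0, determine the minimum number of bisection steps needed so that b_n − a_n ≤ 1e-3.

10

Initial width b − a = 1.07 − 0.234 = 0.836000.
After n steps the width is (b−a)/2^n; need (b−a)/2^n ≤ 1e-3.
So n ≥ log₂(0.836000/1e-3) = log₂(836.0000) ≈ 9.7074.
Hence n = 10.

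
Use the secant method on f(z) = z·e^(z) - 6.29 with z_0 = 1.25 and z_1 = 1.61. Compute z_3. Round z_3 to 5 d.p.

1.45804

f(z_0) = -1.927071, f(z_1) = 1.764526
z_2 = 1.610000 - (1.764526)·(1.610000 - 1.250000)/(1.764526 - (-1.927071)) = 1.437926; f(z_2) = -0.233530
z_3 = 1.437926 - (-0.233530)·(1.437926 - 1.610000)/(-0.233530 - (1.764526)) = 1.458037; f(z_3) = -0.024059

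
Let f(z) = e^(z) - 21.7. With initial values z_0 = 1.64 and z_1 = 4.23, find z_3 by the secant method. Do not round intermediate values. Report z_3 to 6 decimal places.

2.692864

f(z_0) = -16.544830, f(z_1) = 47.017232
z_2 = 4.230000 - (47.017232)·(4.230000 - 1.640000)/(47.017232 - (-16.544830)) = 2.314162; f(z_2) = -11.583561
z_3 = 2.314162 - (-11.583561)·(2.314162 - 4.230000)/(-11.583561 - (47.017232)) = 2.692864; f(z_3) = -6.926078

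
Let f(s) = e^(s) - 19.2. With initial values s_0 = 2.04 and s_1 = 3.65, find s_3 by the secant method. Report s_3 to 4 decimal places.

f(s_0) = -11.509391, f(s_1) = 19.274666
s_2 = 3.650000 - (19.274666)·(3.650000 - 2.040000)/(19.274666 - (-11.509391)) = 2.641939; f(s_2) = -5.159601
s_3 = 2.641939 - (-5.159601)·(2.641939 - 3.650000)/(-5.159601 - (19.274666)) = 2.854804; f(s_3) = -1.828976

2.8548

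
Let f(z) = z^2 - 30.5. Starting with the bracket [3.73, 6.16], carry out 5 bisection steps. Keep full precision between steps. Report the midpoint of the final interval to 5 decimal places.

5.51453

f(3.730000) = -16.587100, f(6.160000) = 7.445600 (opposite signs)
step 1: m = 4.945000, f(m) = -6.046975 < 0 → root in [4.945000, 6.160000]
step 2: m = 5.552500, f(m) = 0.330256 > 0 → root in [4.945000, 5.552500]
step 3: m = 5.248750, f(m) = -2.950623 < 0 → root in [5.248750, 5.552500]
step 4: m = 5.400625, f(m) = -1.333250 < 0 → root in [5.400625, 5.552500]
step 5: m = 5.476562, f(m) = -0.507263 < 0 → root in [5.476562, 5.552500]
Midpoint of [5.476562, 5.552500] = 5.514531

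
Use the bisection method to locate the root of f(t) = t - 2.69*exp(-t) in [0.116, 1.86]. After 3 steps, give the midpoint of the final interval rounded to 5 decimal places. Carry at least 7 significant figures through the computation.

1.09700

f(0.116000) = -2.279378, f(1.860000) = 1.441241 (opposite signs)
step 1: m = 0.988000, f(m) = -0.013542 < 0 → root in [0.988000, 1.860000]
step 2: m = 1.424000, f(m) = 0.776385 > 0 → root in [0.988000, 1.424000]
step 3: m = 1.206000, f(m) = 0.400634 > 0 → root in [0.988000, 1.206000]
Midpoint of [0.988000, 1.206000] = 1.097000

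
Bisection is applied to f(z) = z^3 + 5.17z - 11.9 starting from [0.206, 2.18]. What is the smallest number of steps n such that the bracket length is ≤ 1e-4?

Initial width b − a = 2.18 − 0.206 = 1.974000.
After n steps the width is (b−a)/2^n; need (b−a)/2^n ≤ 1e-4.
So n ≥ log₂(1.974000/1e-4) = log₂(19740.0000) ≈ 14.2688.
Hence n = 15.

15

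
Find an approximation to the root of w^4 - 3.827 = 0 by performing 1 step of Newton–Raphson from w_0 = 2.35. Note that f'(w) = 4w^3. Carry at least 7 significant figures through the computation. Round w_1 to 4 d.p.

1.8362

Newton update: w ← w − f(w)/f'(w).
w_0 = 2.350000: f = 26.671006, f' = 51.911500 → w_1 = 2.350000 - (26.671006)/(51.911500) = 1.836222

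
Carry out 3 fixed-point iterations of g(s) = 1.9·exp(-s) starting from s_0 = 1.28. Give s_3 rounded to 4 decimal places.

0.6198

s_1 = g(1.280000) = 0.528271
s_2 = g(0.528271) = 1.120285
s_3 = g(1.120285) = 0.619755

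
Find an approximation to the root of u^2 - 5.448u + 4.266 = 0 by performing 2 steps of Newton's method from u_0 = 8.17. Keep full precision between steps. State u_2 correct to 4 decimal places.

4.7538

f'(u) = 2u - 5.448
u_0 = 8.170000: f = 26.504740, f' = 10.892000 → u_1 = 8.170000 - (26.504740)/(10.892000) = 5.736586
u_1 = 5.736586: f = 5.921501, f' = 6.025173 → u_2 = 5.736586 - (5.921501)/(6.025173) = 4.753793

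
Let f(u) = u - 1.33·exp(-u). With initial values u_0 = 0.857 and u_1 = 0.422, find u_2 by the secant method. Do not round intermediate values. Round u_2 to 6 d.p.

0.685664

f(u_0) = 0.292503, f(u_1) = -0.450126
u_2 = 0.422000 - (-0.450126)·(0.422000 - 0.857000)/(-0.450126 - (0.292503)) = 0.685664; f(u_2) = 0.015669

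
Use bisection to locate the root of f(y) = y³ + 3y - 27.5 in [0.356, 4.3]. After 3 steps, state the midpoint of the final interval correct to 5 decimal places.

2.57450

f(0.356000) = -26.386882, f(4.300000) = 64.907000 (opposite signs)
step 1: m = 2.328000, f(m) = -7.899208 < 0 → root in [2.328000, 4.300000]
step 2: m = 3.314000, f(m) = 18.838323 > 0 → root in [2.328000, 3.314000]
step 3: m = 2.821000, f(m) = 3.412634 > 0 → root in [2.328000, 2.821000]
Midpoint of [2.328000, 2.821000] = 2.574500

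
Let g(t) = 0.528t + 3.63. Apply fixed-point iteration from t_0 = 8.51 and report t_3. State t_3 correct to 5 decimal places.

7.81128

t_1 = g(8.510000) = 8.123280
t_2 = g(8.123280) = 7.919092
t_3 = g(7.919092) = 7.811280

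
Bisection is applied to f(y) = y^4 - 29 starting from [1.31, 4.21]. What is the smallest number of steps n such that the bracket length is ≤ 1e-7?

Initial width b − a = 4.21 − 1.31 = 2.900000.
After n steps the width is (b−a)/2^n; need (b−a)/2^n ≤ 1e-7.
So n ≥ log₂(2.900000/1e-7) = log₂(29000000.0000) ≈ 24.7895.
Hence n = 25.

25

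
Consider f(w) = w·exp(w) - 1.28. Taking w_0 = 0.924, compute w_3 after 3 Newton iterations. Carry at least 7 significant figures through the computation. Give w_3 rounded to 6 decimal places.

0.660947

f'(w) = (w + 1)·exp(w)
w_0 = 0.924000: f = 1.047877, f' = 4.847225 → w_1 = 0.924000 - (1.047877)/(4.847225) = 0.707819
w_1 = 0.707819: f = 0.156562, f' = 3.466122 → w_2 = 0.707819 - (0.156562)/(3.466122) = 0.662650
w_2 = 0.662650: f = 0.005492, f' = 3.225419 → w_3 = 0.662650 - (0.005492)/(3.225419) = 0.660947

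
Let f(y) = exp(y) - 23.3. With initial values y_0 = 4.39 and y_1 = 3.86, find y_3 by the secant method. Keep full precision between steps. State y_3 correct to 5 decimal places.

3.24630

f(y_0) = 57.340419, f(y_1) = 24.165351
y_2 = 3.860000 - (24.165351)·(3.860000 - 4.390000)/(24.165351 - (57.340419)) = 3.473938; f(y_2) = 8.963543
y_3 = 3.473938 - (8.963543)·(3.473938 - 3.860000)/(8.963543 - (24.165351)) = 3.246302; f(y_3) = 2.395131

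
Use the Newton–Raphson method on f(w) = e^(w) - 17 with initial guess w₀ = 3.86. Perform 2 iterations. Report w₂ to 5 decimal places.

2.89865

f'(w) = e^(w)
w_0 = 3.860000: f = 30.465351, f' = 47.465351 → w_1 = 3.860000 - (30.465351)/(47.465351) = 3.218156
w_1 = 3.218156: f = 7.982011, f' = 24.982011 → w_2 = 3.218156 - (7.982011)/(24.982011) = 2.898646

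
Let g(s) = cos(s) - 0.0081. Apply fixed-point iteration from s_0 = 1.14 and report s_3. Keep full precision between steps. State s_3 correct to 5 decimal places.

s_1 = g(1.140000) = 0.409495
s_2 = g(0.409495) = 0.909222
s_3 = g(0.909222) = 0.606260

0.60626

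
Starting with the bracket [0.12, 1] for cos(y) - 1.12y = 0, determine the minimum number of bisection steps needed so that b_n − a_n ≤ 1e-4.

Initial width b − a = 1 − 0.12 = 0.880000.
After n steps the width is (b−a)/2^n; need (b−a)/2^n ≤ 1e-4.
So n ≥ log₂(0.880000/1e-4) = log₂(8800.0000) ≈ 13.1033.
Hence n = 14.

14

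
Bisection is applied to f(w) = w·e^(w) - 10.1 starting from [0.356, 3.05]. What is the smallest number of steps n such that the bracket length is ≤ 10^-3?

Initial width b − a = 3.05 − 0.356 = 2.694000.
After n steps the width is (b−a)/2^n; need (b−a)/2^n ≤ 10^-3.
So n ≥ log₂(2.694000/10^-3) = log₂(2694.0000) ≈ 11.3955.
Hence n = 12.

12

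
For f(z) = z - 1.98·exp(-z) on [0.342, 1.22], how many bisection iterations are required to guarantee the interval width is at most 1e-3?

10

Initial width b − a = 1.22 − 0.342 = 0.878000.
After n steps the width is (b−a)/2^n; need (b−a)/2^n ≤ 1e-3.
So n ≥ log₂(0.878000/1e-3) = log₂(878.0000) ≈ 9.7781.
Hence n = 10.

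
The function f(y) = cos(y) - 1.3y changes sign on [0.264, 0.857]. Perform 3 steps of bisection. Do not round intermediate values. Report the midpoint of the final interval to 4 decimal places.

0.5976

f(0.264000) = 0.622154, f(0.857000) = -0.459392 (opposite signs)
step 1: m = 0.560500, f(m) = 0.118339 > 0 → root in [0.560500, 0.857000]
step 2: m = 0.708750, f(m) = -0.162199 < 0 → root in [0.560500, 0.708750]
step 3: m = 0.634625, f(m) = -0.019718 < 0 → root in [0.560500, 0.634625]
Midpoint of [0.560500, 0.634625] = 0.597562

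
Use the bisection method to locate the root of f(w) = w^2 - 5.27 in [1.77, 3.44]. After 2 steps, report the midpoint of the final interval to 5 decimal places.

f(1.770000) = -2.137100, f(3.440000) = 6.563600 (opposite signs)
step 1: m = 2.605000, f(m) = 1.516025 > 0 → root in [1.770000, 2.605000]
step 2: m = 2.187500, f(m) = -0.484844 < 0 → root in [2.187500, 2.605000]
Midpoint of [2.187500, 2.605000] = 2.396250

2.39625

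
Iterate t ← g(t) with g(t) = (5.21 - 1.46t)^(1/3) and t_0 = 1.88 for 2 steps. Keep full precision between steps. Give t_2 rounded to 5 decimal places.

t_1 = g(1.880000) = 1.350882
t_2 = g(1.350882) = 1.479379

1.47938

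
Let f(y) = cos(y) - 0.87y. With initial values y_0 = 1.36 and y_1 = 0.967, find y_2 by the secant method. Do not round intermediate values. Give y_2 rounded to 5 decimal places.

f(y_0) = -0.973961, f(y_1) = -0.273518
y_2 = 0.967000 - (-0.273518)·(0.967000 - 1.360000)/(-0.273518 - (-0.973961)) = 0.813536; f(y_2) = -0.020843

0.81354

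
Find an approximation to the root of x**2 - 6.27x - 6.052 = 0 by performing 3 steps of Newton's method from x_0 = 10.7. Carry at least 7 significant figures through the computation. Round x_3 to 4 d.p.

7.1207

f'(x) = 2x - 6.27
x_0 = 10.700000: f = 41.349000, f' = 15.130000 → x_1 = 10.700000 - (41.349000)/(15.130000) = 7.967085
x_1 = 7.967085: f = 7.468823, f' = 9.664171 → x_2 = 7.967085 - (7.468823)/(9.664171) = 7.194249
x_2 = 7.194249: f = 0.597276, f' = 8.118498 → x_3 = 7.194249 - (0.597276)/(8.118498) = 7.120679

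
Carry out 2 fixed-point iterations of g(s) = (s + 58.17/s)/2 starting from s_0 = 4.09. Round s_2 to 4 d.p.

7.7546

s_1 = g(4.090000) = 9.156247
s_2 = g(9.156247) = 7.754643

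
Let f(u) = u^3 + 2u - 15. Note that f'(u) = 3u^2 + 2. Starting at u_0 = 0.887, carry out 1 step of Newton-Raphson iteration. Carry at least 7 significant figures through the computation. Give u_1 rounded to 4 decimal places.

u_0 = 0.887000: f = -12.528136, f' = 4.360307 → u_1 = 0.887000 - (-12.528136)/(4.360307) = 3.760223

3.7602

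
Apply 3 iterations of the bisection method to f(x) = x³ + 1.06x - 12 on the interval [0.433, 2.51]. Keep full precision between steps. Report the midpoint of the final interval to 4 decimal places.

2.1206

f(0.433000) = -11.459837, f(2.510000) = 6.473851 (opposite signs)
step 1: m = 1.471500, f(m) = -7.253953 < 0 → root in [1.471500, 2.510000]
step 2: m = 1.990750, f(m) = -2.000292 < 0 → root in [1.990750, 2.510000]
step 3: m = 2.250375, f(m) = 1.781719 > 0 → root in [1.990750, 2.250375]
Midpoint of [1.990750, 2.250375] = 2.120563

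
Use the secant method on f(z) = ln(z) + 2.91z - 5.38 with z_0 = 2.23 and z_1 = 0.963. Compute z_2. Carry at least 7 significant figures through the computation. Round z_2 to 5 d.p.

f(z_0) = 1.911302, f(z_1) = -2.615372
z_2 = 0.963000 - (-2.615372)·(0.963000 - 2.230000)/(-2.615372 - (1.911302)) = 1.695033; f(z_2) = 0.080250

1.69503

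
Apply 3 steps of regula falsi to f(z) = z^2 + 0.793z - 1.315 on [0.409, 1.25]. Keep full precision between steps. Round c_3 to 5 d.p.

0.81515

False-position update: c = (a·f(b) − b·f(a))/(f(b) − f(a)); replace the endpoint whose sign matches f(c).
f(0.409000) = -0.823382, f(1.250000) = 1.238750
step 1: c = 0.744800, f(c) = -0.169646 < 0 → new bracket [0.744800, 1.250000]
step 2: c = 0.805653, f(c) = -0.027040 < 0 → new bracket [0.805653, 1.250000]
step 3: c = 0.815145, f(c) = -0.004128 < 0 → new bracket [0.815145, 1.250000]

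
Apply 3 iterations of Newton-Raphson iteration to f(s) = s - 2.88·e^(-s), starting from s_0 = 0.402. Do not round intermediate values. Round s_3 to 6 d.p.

f'(s) = 1 + 2.88·e^(-s)
s_0 = 0.402000: f = -1.524665, f' = 2.926665 → s_1 = 0.402000 - (-1.524665)/(2.926665) = 0.922956
s_1 = 0.922956: f = -0.221390, f' = 2.144347 → s_2 = 0.922956 - (-0.221390)/(2.144347) = 1.026200
s_2 = 1.026200: f = -0.005894, f' = 2.032094 → s_3 = 1.026200 - (-0.005894)/(2.032094) = 1.029101

1.029101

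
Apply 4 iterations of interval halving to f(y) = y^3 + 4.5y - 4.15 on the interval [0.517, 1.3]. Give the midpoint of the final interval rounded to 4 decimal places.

f(0.517000) = -1.685312, f(1.300000) = 3.897000 (opposite signs)
step 1: m = 0.908500, f(m) = 0.688101 > 0 → root in [0.517000, 0.908500]
step 2: m = 0.712750, f(m) = -0.580539 < 0 → root in [0.712750, 0.908500]
step 3: m = 0.810625, f(m) = 0.030485 > 0 → root in [0.712750, 0.810625]
step 4: m = 0.761688, f(m) = -0.280500 < 0 → root in [0.761688, 0.810625]
Midpoint of [0.761688, 0.810625] = 0.786156

0.7862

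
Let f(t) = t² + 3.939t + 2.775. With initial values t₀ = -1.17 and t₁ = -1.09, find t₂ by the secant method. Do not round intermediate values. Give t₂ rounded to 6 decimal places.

f(t_0) = -0.464730, f(t_1) = -0.330410
t_2 = -1.090000 - (-0.330410)·(-1.090000 - -1.170000)/(-0.330410 - (-0.464730)) = -0.893210; f(t_2) = 0.054469

-0.893210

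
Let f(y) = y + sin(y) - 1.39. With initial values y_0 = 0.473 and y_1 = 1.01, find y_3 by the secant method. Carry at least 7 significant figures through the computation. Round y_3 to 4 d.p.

0.7252

f(y_0) = -0.461441, f(y_1) = 0.466832
y_2 = 1.010000 - (0.466832)·(1.010000 - 0.473000)/(0.466832 - (-0.461441)) = 0.739941; f(y_2) = 0.024185
y_3 = 0.739941 - (0.024185)·(0.739941 - 1.010000)/(0.024185 - (0.466832)) = 0.725186; f(y_3) = -0.001540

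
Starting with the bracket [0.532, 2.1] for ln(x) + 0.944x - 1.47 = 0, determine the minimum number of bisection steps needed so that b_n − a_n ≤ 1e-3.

Initial width b − a = 2.1 − 0.532 = 1.568000.
After n steps the width is (b−a)/2^n; need (b−a)/2^n ≤ 1e-3.
So n ≥ log₂(1.568000/1e-3) = log₂(1568.0000) ≈ 10.6147.
Hence n = 11.

11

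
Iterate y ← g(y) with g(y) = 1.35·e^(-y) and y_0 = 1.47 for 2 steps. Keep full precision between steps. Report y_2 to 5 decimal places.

y_1 = g(1.470000) = 0.310399
y_2 = g(0.310399) = 0.989758

0.98976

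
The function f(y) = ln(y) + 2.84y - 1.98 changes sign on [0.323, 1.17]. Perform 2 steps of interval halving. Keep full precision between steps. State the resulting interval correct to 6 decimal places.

f(0.323000) = -2.192783, f(1.170000) = 1.499804 (opposite signs)
step 1: m = 0.746500, f(m) = -0.152300 < 0 → root in [0.746500, 1.170000]
step 2: m = 0.958250, f(m) = 0.698783 > 0 → root in [0.746500, 0.958250]

[0.746500, 0.958250]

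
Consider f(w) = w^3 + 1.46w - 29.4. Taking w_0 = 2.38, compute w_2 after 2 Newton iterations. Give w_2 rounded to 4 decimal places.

2.9337

Newton update: w ← w − f(w)/f'(w).
f'(w) = 3w^2 + 1.46
w_0 = 2.380000: f = -12.443928, f' = 18.453200 → w_1 = 2.380000 - (-12.443928)/(18.453200) = 3.054351
w_1 = 3.054351: f = 3.553567, f' = 29.447174 → w_2 = 3.054351 - (3.553567)/(29.447174) = 2.933675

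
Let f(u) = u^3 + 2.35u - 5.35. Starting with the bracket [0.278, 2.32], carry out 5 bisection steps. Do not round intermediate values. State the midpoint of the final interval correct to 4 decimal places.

1.3309

f(0.278000) = -4.675215, f(2.320000) = 12.589168 (opposite signs)
step 1: m = 1.299000, f(m) = -0.105416 < 0 → root in [1.299000, 2.320000]
step 2: m = 1.809500, f(m) = 4.827153 > 0 → root in [1.299000, 1.809500]
step 3: m = 1.554250, f(m) = 2.057078 > 0 → root in [1.299000, 1.554250]
step 4: m = 1.426625, f(m) = 0.906120 > 0 → root in [1.299000, 1.426625]
step 5: m = 1.362812, f(m) = 0.383704 > 0 → root in [1.299000, 1.362812]
Midpoint of [1.299000, 1.362812] = 1.330906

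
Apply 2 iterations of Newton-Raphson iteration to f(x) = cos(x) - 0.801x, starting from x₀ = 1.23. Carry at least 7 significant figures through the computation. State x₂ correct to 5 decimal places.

0.83660

Newton update: x ← x − f(x)/f'(x).
f'(x) = -sin(x) - 0.801
x_0 = 1.230000: f = -0.650992, f' = -1.743489 → x_1 = 1.230000 - (-0.650992)/(-1.743489) = 0.856615
x_1 = 0.856615: f = -0.031150, f' = -1.556630 → x_2 = 0.856615 - (-0.031150)/(-1.556630) = 0.836604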